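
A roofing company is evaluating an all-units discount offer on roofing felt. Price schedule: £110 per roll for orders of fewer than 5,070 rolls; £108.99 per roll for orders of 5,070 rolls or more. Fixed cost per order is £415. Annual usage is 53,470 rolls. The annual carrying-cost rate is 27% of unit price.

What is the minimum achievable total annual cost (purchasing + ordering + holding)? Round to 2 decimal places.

£5,906,670.24

H₁ = 27%×£110 = £29.7000;  H₂ = 27%×£108.99 = £29.4273
EOQ₁ = √(2×53,470×415/29.7000) = 1,222.41  (< 5,070, feasible at tier 1)
EOQ₂ = √(2×53,470×415/29.4273) = 1,228.06  (< 5,070 → use Q = 5,070 at tier-2 price)
TC(tier 1 (EOQ₁), Q≈1,222.4) = £5,918,005.50
TC(tier 2, Q≈5,070.0) = £5,906,670.24
Minimum at tier 2: £5,906,670.24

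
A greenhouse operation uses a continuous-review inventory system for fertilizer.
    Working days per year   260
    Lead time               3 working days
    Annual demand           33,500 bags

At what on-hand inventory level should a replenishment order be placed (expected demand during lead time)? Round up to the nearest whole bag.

387 bags

Daily demand d = 33,500 / 260 = 128.846 bags/day
Demand during lead time = 128.846 × 3 = 386.54
Reorder point = 386.54 → round up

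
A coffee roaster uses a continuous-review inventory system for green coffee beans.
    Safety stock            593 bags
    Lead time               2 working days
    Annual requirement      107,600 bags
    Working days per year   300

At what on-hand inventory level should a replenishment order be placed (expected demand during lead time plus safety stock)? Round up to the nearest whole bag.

Daily demand d = 107,600 / 300 = 358.667 bags/day
Demand during lead time = 358.667 × 2 = 717.33
Reorder point = 717.33 + 593 = 1,310.33 → round up

1,311 bags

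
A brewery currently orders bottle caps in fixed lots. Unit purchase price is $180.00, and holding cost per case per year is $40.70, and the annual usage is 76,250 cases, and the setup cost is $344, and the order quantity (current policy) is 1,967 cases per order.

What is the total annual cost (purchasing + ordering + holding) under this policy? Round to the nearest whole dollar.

$13,778,363

Ordering: D/Q × S = 76,250/1,967 × $344 = $13,335.03
Holding:  Q/2 × H = 1,967/2 × $40.7 = $40,028.45
Purchase cost = D·C = 76,250 × 180 = $13,725,000.00
Total = $13,335.03 + $40,028.45 + $13,725,000.00 = $13,778,363.48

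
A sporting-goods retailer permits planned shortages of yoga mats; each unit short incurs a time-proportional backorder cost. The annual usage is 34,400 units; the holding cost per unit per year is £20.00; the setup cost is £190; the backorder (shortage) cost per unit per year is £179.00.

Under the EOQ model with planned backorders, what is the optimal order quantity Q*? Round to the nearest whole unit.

852 units

Basic EOQ = √(2·34,400·190/20) = 808.455
Backorder adjustment √((H+b)/b) = √((20+179)/179) = 1.0544
Q* = 808.455 × 1.0544 ≈ 852.42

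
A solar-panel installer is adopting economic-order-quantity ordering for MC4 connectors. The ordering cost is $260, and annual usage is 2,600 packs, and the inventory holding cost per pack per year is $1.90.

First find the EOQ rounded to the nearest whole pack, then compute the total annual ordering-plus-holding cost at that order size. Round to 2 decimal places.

EOQ = √(2DS/H) = √(2 × 2,600 × 260 / 1.9)
    = √(711,578.95) ≈ 843.55 → Q = 844 packs
Ordering: D/Q × S = 2,600/844 × $260 = $800.95
Holding:  Q/2 × H = 844/2 × $1.9 = $801.80
Total = $800.95 + $801.80 = $1,602.75

$1,602.75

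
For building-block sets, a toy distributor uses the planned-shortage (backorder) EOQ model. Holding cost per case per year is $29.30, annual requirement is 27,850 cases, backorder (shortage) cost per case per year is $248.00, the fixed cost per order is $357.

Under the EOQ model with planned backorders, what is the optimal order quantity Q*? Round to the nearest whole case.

Q* = √(2DS/H) · √((H + b)/b)
   = √(2 × 27,850 × 357 / 29.3) · √((29.3 + 248) / 248)
   = 823.812 × 1.0574 ≈ 871.12

871 cases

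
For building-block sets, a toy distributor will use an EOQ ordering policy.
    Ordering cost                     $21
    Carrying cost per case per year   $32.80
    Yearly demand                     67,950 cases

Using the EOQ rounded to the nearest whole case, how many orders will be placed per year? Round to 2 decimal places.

2DS/H = 2·67,950·21/32.8 = 87,009.15
EOQ = √87,009.15 ≈ 294.97 → Q = 295
N = D/Q = 67,950/295 ≈ 230.339 orders/yr

230.34 orders per year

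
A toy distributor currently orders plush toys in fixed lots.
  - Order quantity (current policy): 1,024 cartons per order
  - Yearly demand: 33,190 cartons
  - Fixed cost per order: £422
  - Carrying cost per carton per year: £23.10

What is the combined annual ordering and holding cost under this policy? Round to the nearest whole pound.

Annual ordering cost = (D/Q)·S = (33,190/1,024) × 422 = £13,677.91
Annual holding cost  = (Q/2)·H = (1,024/2) × 23.1 = £11,827.20
Total = £13,677.91 + £11,827.20 = £25,505.11

£25,505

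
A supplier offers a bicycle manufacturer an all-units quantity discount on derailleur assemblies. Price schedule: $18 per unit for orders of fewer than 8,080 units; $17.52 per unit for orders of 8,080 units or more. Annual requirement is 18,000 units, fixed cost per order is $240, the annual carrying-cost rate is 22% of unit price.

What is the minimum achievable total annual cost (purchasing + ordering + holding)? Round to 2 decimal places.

$329,849.31

H₁ = 22%×$18 = $3.9600;  H₂ = 22%×$17.52 = $3.8544
EOQ₁ = √(2×18,000×240/3.9600) = 1,477.10  (< 8,080, feasible at tier 1)
EOQ₂ = √(2×18,000×240/3.8544) = 1,497.20  (< 8,080 → use Q = 8,080 at tier-2 price)
TC(tier 1 (EOQ₁), Q≈1,477.1) = $329,849.31
TC(tier 2, Q≈8,080.0) = $331,466.43
Minimum at tier 1 (EOQ₁): $329,849.31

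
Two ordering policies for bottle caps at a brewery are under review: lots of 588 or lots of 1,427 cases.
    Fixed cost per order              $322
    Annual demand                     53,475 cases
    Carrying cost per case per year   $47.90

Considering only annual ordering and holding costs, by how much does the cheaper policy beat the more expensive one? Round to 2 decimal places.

$2,876.66

TC(Q) = (D/Q)S + (Q/2)H
TC(588) = (53,475/588)×322 + (588/2)×47.9 = $43,366.53
TC(1,427) = (53,475/1,427)×322 + (1,427/2)×47.9 = $46,243.19
Lots of 588 are cheaper by $2,876.66.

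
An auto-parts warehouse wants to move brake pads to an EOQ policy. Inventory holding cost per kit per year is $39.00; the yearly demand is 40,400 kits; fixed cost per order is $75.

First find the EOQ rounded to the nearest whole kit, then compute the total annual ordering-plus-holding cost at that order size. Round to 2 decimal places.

EOQ = √(2DS/H) = √(2 × 40,400 × 75 / 39)
    = √(155,384.62) ≈ 394.19 → Q = 394 kits
Ordering: D/Q × S = 40,400/394 × $75 = $7,690.36
Holding:  Q/2 × H = 394/2 × $39 = $7,683.00
Total = $7,690.36 + $7,683.00 = $15,373.36

$15,373.36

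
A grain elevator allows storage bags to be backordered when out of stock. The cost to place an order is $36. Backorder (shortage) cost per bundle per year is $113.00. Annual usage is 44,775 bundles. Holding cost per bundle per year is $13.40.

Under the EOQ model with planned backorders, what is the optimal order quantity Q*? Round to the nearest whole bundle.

519 bundles

Basic EOQ = √(2·44,775·36/13.4) = 490.492
Backorder adjustment √((H+b)/b) = √((13.4+113)/113) = 1.0576
Q* = 490.492 × 1.0576 ≈ 518.76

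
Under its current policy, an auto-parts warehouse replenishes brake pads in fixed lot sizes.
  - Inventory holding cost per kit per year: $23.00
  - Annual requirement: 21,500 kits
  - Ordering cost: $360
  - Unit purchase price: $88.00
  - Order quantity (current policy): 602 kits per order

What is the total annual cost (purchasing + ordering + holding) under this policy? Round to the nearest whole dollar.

$1,911,780

Ordering: D/Q × S = 21,500/602 × $360 = $12,857.14
Holding:  Q/2 × H = 602/2 × $23 = $6,923.00
Purchase cost = D·C = 21,500 × 88 = $1,892,000.00
Total = $12,857.14 + $6,923.00 + $1,892,000.00 = $1,911,780.14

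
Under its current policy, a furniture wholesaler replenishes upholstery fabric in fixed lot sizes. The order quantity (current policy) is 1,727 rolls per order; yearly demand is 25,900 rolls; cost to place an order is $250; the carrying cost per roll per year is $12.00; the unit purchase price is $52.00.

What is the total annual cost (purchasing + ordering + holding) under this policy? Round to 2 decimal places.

Ordering: D/Q × S = 25,900/1,727 × $250 = $3,749.28
Holding:  Q/2 × H = 1,727/2 × $12 = $10,362.00
Purchase cost = D·C = 25,900 × 52 = $1,346,800.00
Total = $3,749.28 + $10,362.00 + $1,346,800.00 = $1,360,911.28

$1,360,911.28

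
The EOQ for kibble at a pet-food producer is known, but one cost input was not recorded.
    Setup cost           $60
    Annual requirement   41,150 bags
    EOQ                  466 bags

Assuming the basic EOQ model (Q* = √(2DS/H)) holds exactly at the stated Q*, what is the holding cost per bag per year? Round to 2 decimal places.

$22.74

EOQ relation: Q² = 2DS/H, so rearrange for the unknown.
H = 2DS / Q² = 2 × 41,150 × 60 / 466² = 22.7394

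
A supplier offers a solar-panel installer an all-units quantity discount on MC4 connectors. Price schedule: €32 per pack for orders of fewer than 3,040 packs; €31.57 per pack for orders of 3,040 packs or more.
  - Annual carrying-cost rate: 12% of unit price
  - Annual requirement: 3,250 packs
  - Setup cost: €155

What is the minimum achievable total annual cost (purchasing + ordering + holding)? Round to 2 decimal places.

H₁ = 12%×€32 = €3.8400;  H₂ = 12%×€31.57 = €3.7884
EOQ₁ = √(2×3,250×155/3.8400) = 512.22  (< 3,040, feasible at tier 1)
EOQ₂ = √(2×3,250×155/3.7884) = 515.70  (< 3,040 → use Q = 3,040 at tier-2 price)
TC(tier 1 (EOQ₁), Q≈512.2) = €105,966.93
TC(tier 2, Q≈3,040.0) = €108,526.58
Minimum at tier 1 (EOQ₁): €105,966.93

€105,966.93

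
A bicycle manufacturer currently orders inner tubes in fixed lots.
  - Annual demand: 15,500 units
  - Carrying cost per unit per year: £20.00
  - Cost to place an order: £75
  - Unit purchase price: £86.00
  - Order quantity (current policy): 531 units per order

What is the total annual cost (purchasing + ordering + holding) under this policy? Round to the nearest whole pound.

Orders/yr = 15,500/531 = 29.190; ordering cost = 29.190 × £75 = £2,189.27
Average inventory = 531/2 = 265.5; holding cost = 265.5 × £20 = £5,310.00
Purchase cost = D·C = 15,500 × 86 = £1,333,000.00
Total = £2,189.27 + £5,310.00 + £1,333,000.00 = £1,340,499.27

£1,340,499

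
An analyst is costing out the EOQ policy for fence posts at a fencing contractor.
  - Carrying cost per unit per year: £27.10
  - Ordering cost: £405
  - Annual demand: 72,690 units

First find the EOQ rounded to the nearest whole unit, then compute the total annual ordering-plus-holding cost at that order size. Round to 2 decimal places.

£39,945.19

Q* = √(2·D·S / H) = √(2·72,690·405 / 27.1) = √2,172,653.1 ≈ 1,473.99 → Q = 1,474 units
Annual ordering cost = (D/Q)·S = (72,690/1,474) × 405 = £19,972.49
Annual holding cost  = (Q/2)·H = (1,474/2) × 27.1 = £19,972.70
Total = £19,972.49 + £19,972.70 = £39,945.19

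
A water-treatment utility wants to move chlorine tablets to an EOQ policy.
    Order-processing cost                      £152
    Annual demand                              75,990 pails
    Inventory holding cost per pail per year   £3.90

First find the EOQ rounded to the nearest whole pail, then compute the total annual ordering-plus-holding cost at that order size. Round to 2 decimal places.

£9,491.77

2DS/H = 2·75,990·152/3.9 = 5,923,323.08
EOQ = √5,923,323.08 ≈ 2,433.79 → Q = 2,434 pails
Orders/yr = 75,990/2,434 = 31.220; ordering cost = 31.220 × £152 = £4,745.47
Average inventory = 2,434/2 = 1217; holding cost = 1217 × £3.9 = £4,746.30
Total = £4,745.47 + £4,746.30 = £9,491.77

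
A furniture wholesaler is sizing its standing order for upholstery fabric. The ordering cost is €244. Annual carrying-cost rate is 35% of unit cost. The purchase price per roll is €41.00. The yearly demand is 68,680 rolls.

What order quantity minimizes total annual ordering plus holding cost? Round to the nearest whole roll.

Carrying cost H = €41 × 35% = €14.3500/roll/yr
2DS/H = 2·68,680·244/14.35 = 2,335,598.61
EOQ = √2,335,598.61 ≈ 1,528.27

1,528 rolls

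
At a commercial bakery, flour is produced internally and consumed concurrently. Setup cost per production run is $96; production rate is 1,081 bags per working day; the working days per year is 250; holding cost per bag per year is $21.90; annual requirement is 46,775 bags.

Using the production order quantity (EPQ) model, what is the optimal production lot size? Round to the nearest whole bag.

Daily demand d = 46,775/250 = 187.100; p = 1081; 1 − d/p = 0.82692
EPQ = √(2DS / (H(1 − d/p)))
    = √(2 × 46,775 × 96 / (21.9 × 0.82692)) ≈ 704.21

704 bags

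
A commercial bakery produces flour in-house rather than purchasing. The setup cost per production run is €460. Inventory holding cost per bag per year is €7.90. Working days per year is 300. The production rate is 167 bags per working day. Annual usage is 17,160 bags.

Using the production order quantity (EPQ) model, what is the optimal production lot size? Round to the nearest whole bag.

1,743 bags

Daily demand d = 17,160/300 = 57.200; p = 167; 1 − d/p = 0.65749
EPQ = √(2DS / (H(1 − d/p)))
    = √(2 × 17,160 × 460 / (7.9 × 0.65749)) ≈ 1,743.40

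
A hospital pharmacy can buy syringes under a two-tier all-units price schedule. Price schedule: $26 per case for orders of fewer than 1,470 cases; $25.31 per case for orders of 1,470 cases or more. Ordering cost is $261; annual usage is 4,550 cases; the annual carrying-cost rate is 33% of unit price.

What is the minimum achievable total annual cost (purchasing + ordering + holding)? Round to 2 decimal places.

$122,107.30

H₁ = 33%×$26 = $8.5800;  H₂ = 33%×$25.31 = $8.3523
EOQ₁ = √(2×4,550×261/8.5800) = 526.14  (< 1,470, feasible at tier 1)
EOQ₂ = √(2×4,550×261/8.3523) = 533.26  (< 1,470 → use Q = 1,470 at tier-2 price)
TC(tier 1 (EOQ₁), Q≈526.1) = $122,814.24
TC(tier 2, Q≈1,470.0) = $122,107.30
Minimum at tier 2: $122,107.30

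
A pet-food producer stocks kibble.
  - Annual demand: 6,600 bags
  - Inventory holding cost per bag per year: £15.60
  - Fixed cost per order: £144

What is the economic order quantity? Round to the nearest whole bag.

349 bags

2DS/H = 2·6,600·144/15.6 = 121,846.15
EOQ = √121,846.15 ≈ 349.06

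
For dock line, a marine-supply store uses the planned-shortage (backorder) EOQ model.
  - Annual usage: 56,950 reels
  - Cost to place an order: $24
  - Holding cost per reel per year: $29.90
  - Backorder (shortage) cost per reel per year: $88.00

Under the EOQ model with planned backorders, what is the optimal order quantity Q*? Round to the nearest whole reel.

Q* = √(2DS/H) · √((H + b)/b)
   = √(2 × 56,950 × 24 / 29.9) · √((29.9 + 88) / 88)
   = 302.365 × 1.1575 ≈ 349.98

350 reels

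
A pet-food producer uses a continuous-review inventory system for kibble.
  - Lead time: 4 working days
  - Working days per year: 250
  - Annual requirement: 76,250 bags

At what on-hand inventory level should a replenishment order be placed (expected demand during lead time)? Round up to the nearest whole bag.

Daily demand d = 76,250 / 250 = 305.000 bags/day
Demand during lead time = 305.000 × 4 = 1,220.00
Reorder point = 1,220.00 → round up

1,220 bags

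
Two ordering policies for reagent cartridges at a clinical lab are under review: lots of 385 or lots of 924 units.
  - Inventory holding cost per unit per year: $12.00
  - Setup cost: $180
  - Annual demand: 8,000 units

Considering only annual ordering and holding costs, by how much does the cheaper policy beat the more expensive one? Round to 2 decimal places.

$1,052.18

For each Q, cost = (D/Q)·S + (Q/2)·H.
TC(385) = (8,000/385)×180 + (385/2)×12 = $6,050.26
TC(924) = (8,000/924)×180 + (924/2)×12 = $7,102.44
Lots of 385 are cheaper by $1,052.18.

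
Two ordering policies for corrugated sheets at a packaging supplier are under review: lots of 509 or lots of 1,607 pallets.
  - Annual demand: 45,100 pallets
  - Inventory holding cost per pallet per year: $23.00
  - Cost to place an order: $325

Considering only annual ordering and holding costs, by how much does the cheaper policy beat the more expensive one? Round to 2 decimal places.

$7,048.63

TC(Q) = (D/Q)S + (Q/2)H
TC(509) = (45,100/509)×325 + (509/2)×23 = $34,650.16
TC(1,607) = (45,100/1,607)×325 + (1,607/2)×23 = $27,601.53
Cheaper: Q = 1,607.  Difference = $7,048.63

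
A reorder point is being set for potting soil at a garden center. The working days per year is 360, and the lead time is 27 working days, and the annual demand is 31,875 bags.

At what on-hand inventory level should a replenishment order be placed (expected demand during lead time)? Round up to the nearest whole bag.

Daily demand d = 31,875 / 360 = 88.542 bags/day
Demand during lead time = 88.542 × 27 = 2,390.62
Reorder point = 2,390.62 → round up

2,391 bags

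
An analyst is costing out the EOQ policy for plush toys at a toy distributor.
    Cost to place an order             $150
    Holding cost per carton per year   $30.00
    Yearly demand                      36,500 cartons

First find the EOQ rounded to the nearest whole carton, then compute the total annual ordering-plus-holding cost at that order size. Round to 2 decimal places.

EOQ = √(2DS/H) = √(2 × 36,500 × 150 / 30)
    = √(365,000.00) ≈ 604.15 → Q = 604 cartons
Annual ordering cost = (D/Q)·S = (36,500/604) × 150 = $9,064.57
Annual holding cost  = (Q/2)·H = (604/2) × 30 = $9,060.00
Total = $9,064.57 + $9,060.00 = $18,124.57

$18,124.57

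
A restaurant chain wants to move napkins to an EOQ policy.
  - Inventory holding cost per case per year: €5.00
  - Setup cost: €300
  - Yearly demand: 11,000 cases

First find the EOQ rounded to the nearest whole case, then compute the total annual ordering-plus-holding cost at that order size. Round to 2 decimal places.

Optimal lot size Q* = (2 × 11,000 × €300 / €5)^½ ≈ 1,148.91 → Q = 1,149 cases
Ordering: D/Q × S = 11,000/1,149 × €300 = €2,872.06
Holding:  Q/2 × H = 1,149/2 × €5 = €2,872.50
Total = €2,872.06 + €2,872.50 = €5,744.56

€5,744.56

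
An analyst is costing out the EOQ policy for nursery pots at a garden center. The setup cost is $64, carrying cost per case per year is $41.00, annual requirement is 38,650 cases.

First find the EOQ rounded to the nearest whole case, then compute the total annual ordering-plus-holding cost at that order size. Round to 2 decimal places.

$14,242.03

EOQ = √(2DS/H) = √(2 × 38,650 × 64 / 41)
    = √(120,663.41) ≈ 347.37 → Q = 347 cases
Ordering: D/Q × S = 38,650/347 × $64 = $7,128.53
Holding:  Q/2 × H = 347/2 × $41 = $7,113.50
Total = $7,128.53 + $7,113.50 = $14,242.03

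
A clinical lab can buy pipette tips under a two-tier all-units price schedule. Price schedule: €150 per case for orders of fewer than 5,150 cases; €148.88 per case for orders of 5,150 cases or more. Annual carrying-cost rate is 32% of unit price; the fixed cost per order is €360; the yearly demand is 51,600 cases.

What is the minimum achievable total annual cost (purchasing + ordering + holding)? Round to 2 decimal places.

H₁ = 32%×€150 = €48.0000;  H₂ = 32%×€148.88 = €47.6416
EOQ₁ = √(2×51,600×360/48.0000) = 879.77  (< 5,150, feasible at tier 1)
EOQ₂ = √(2×51,600×360/47.6416) = 883.08  (< 5,150 → use Q = 5,150 at tier-2 price)
TC(tier 1 (EOQ₁), Q≈879.8) = €7,782,229.09
TC(tier 2, Q≈5,150.0) = €7,808,492.11
Minimum at tier 1 (EOQ₁): €7,782,229.09

€7,782,229.09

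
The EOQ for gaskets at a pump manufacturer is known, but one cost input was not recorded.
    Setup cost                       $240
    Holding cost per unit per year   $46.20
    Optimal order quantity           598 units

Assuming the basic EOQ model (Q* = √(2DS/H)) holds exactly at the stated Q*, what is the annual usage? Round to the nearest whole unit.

EOQ relation: Q² = 2DS/H, so rearrange for the unknown.
D = Q²H / (2S) = 598² × 46.2 / (2 × 240) = 34,419.39

34,419 units per year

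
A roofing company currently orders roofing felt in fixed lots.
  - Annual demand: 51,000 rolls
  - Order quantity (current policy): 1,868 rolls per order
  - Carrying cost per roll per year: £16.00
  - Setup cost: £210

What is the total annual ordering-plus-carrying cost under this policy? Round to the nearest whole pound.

Ordering: D/Q × S = 51,000/1,868 × £210 = £5,733.40
Holding:  Q/2 × H = 1,868/2 × £16 = £14,944.00
Total = £5,733.40 + £14,944.00 = £20,677.40

£20,677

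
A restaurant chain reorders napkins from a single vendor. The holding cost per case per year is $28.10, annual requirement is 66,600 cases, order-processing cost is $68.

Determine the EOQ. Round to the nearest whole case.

Optimal lot size Q* = (2 × 66,600 × $68 / $28.1)^½ ≈ 567.75

568 cases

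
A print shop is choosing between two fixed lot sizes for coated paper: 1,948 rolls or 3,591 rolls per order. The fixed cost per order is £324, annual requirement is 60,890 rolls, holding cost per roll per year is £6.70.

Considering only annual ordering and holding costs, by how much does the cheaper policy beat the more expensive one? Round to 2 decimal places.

For each Q, cost = (D/Q)·S + (Q/2)·H.
TC(1,948) = (60,890/1,948)×324 + (1,948/2)×6.7 = £16,653.29
TC(3,591) = (60,890/3,591)×324 + (3,591/2)×6.7 = £17,523.68
|ΔTC| = |£16,653.29 − £17,523.68| = £870.39

£870.39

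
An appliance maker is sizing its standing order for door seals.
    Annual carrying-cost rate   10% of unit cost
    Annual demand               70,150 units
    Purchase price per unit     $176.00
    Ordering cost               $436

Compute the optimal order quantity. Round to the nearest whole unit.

Holding cost per unit per year: H = 10% × $176 = $17.6000
EOQ = √(2DS/H) = √(2 × 70,150 × 436 / 17.6)
    = √(3,475,613.64) ≈ 1,864.30

1,864 units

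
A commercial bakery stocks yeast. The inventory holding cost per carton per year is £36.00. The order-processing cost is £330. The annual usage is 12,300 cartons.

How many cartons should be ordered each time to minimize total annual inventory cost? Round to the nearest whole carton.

475 cartons

2DS/H = 2·12,300·330/36 = 225,500.00
EOQ = √225,500.00 ≈ 474.87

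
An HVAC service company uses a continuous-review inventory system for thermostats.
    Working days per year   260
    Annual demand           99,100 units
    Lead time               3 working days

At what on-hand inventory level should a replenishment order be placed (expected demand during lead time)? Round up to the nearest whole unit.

1,144 units

Daily demand d = 99,100 / 260 = 381.154 units/day
Demand during lead time = 381.154 × 3 = 1,143.46
Reorder point = 1,143.46 → round up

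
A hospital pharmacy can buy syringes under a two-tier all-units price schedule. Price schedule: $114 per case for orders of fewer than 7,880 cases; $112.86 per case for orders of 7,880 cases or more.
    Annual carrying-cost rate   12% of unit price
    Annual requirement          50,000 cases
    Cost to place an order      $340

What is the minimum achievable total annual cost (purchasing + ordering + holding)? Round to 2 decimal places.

H₁ = 12%×$114 = $13.6800;  H₂ = 12%×$112.86 = $13.5432
EOQ₁ = √(2×50,000×340/13.6800) = 1,576.51  (< 7,880, feasible at tier 1)
EOQ₂ = √(2×50,000×340/13.5432) = 1,584.45  (< 7,880 → use Q = 7,880 at tier-2 price)
TC(tier 1 (EOQ₁), Q≈1,576.5) = $5,721,566.64
TC(tier 2, Q≈7,880.0) = $5,698,517.57
Minimum at tier 2: $5,698,517.57

$5,698,517.57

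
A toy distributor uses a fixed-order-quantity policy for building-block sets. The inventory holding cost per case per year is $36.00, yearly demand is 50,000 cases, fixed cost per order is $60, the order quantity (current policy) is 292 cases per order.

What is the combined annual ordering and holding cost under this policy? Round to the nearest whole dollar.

Orders/yr = 50,000/292 = 171.233; ordering cost = 171.233 × $60 = $10,273.97
Average inventory = 292/2 = 146; holding cost = 146 × $36 = $5,256.00
Total = $10,273.97 + $5,256.00 = $15,529.97

$15,530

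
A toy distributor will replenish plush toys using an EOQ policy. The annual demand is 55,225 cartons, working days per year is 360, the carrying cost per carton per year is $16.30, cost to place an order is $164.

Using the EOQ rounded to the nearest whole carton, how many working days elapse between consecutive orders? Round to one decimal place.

6.9 days

2DS/H = 2·55,225·164/16.3 = 1,111,276.07
EOQ = √1,111,276.07 ≈ 1,054.17 → Q = 1,054 cartons
Days between orders = 360 / (D/Q) = 360 / 52.396 ≈ 6.871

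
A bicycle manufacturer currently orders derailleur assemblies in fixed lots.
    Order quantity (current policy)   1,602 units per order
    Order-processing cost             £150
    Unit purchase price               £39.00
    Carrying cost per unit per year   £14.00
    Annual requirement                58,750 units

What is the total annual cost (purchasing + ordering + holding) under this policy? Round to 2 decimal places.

Ordering: D/Q × S = 58,750/1,602 × £150 = £5,500.94
Holding:  Q/2 × H = 1,602/2 × £14 = £11,214.00
Purchase cost = D·C = 58,750 × 39 = £2,291,250.00
Total = £5,500.94 + £11,214.00 + £2,291,250.00 = £2,307,964.94

£2,307,964.94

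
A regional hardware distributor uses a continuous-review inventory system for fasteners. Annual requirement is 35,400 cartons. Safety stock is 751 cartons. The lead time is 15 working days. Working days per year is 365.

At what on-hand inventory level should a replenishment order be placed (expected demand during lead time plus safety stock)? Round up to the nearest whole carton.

2,206 cartons

Daily demand d = 35,400 / 365 = 96.986 cartons/day
Demand during lead time = 96.986 × 15 = 1,454.79
Reorder point = 1,454.79 + 751 = 2,205.79 → round up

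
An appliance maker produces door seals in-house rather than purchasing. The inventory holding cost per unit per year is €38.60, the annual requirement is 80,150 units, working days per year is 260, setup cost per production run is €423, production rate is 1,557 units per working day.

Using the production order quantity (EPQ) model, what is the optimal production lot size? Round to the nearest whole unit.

1,480 units

Daily demand d = 80,150/260 = 308.269; p = 1557; 1 − d/p = 0.80201
EPQ = √(2DS / (H(1 − d/p)))
    = √(2 × 80,150 × 423 / (38.6 × 0.80201)) ≈ 1,479.97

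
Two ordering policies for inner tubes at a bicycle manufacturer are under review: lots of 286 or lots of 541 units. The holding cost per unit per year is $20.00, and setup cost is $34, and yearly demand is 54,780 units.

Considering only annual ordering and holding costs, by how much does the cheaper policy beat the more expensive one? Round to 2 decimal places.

$519.57

For each Q, cost = (D/Q)·S + (Q/2)·H.
TC(286) = (54,780/286)×34 + (286/2)×20 = $9,372.31
TC(541) = (54,780/541)×34 + (541/2)×20 = $8,852.74
|ΔTC| = |$9,372.31 − $8,852.74| = $519.57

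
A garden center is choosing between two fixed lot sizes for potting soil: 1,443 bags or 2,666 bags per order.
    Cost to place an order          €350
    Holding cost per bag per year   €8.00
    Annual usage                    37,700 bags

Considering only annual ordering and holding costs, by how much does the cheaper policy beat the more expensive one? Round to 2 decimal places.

For each Q, cost = (D/Q)·S + (Q/2)·H.
TC(1,443) = (37,700/1,443)×350 + (1,443/2)×8 = €14,916.14
TC(2,666) = (37,700/2,666)×350 + (2,666/2)×8 = €15,613.36
|ΔTC| = |€14,916.14 − €15,613.36| = €697.22

€697.22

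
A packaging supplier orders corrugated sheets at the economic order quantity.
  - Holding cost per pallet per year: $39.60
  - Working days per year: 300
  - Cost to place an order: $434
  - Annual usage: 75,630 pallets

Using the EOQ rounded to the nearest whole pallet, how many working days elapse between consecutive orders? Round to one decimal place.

5.1 days

2DS/H = 2·75,630·434/39.6 = 1,657,748.48
EOQ = √1,657,748.48 ≈ 1,287.54 → Q = 1,288 pallets
Days between orders = 300 / (D/Q) = 300 / 58.719 ≈ 5.109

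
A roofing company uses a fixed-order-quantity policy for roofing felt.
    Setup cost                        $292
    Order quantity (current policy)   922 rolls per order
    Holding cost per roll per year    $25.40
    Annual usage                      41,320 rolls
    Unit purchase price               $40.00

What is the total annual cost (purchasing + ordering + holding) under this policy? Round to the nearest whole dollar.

$1,677,596

Annual ordering cost = (D/Q)·S = (41,320/922) × 292 = $13,086.16
Annual holding cost  = (Q/2)·H = (922/2) × 25.4 = $11,709.40
Purchase cost = D·C = 41,320 × 40 = $1,652,800.00
Total = $13,086.16 + $11,709.40 + $1,652,800.00 = $1,677,595.56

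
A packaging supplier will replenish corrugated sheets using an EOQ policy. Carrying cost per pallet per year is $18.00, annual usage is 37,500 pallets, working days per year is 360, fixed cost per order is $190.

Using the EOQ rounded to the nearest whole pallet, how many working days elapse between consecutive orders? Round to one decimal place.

2DS/H = 2·37,500·190/18 = 791,666.67
EOQ = √791,666.67 ≈ 889.76 → Q = 890 pallets
Days between orders = 360 / (D/Q) = 360 / 42.135 ≈ 8.544

8.5 days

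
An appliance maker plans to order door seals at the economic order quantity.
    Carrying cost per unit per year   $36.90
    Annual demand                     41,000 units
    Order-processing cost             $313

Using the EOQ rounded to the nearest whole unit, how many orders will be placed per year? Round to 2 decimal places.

49.16 orders per year

Q* = √(2·D·S / H) = √(2·41,000·313 / 36.9) = √695,555.6 ≈ 834.00 → Q = 834
Orders per year = D/Q = 41,000 / 834 = 49.161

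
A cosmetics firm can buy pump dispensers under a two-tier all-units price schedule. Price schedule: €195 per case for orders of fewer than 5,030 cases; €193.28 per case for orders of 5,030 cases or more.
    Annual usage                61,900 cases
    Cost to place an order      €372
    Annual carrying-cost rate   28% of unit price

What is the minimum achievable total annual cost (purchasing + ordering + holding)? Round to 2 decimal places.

H₁ = 28%×€195 = €54.6000;  H₂ = 28%×€193.28 = €54.1184
EOQ₁ = √(2×61,900×372/54.6000) = 918.41  (< 5,030, feasible at tier 1)
EOQ₂ = √(2×61,900×372/54.1184) = 922.49  (< 5,030 → use Q = 5,030 at tier-2 price)
TC(tier 1 (EOQ₁), Q≈918.4) = €12,120,645.06
TC(tier 2, Q≈5,030.0) = €12,104,717.67
Minimum at tier 2: €12,104,717.67

€12,104,717.67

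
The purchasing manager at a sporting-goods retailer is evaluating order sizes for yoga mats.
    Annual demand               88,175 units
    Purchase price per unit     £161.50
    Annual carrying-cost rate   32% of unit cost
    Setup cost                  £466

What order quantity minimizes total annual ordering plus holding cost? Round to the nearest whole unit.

1,261 units

H = i·C = 0.32 × £161.5 = £51.6800 per unit-year
Optimal lot size Q* = (2 × 88,175 × £466 / £51.68)^½ ≈ 1,261.01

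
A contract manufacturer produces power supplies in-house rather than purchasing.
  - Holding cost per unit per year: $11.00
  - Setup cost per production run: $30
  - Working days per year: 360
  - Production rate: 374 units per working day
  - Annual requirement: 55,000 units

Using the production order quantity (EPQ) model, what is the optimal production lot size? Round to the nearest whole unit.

712 units

d = 55,000/360 = 152.7778 units/day;  effective holding cost H(1 − d/p) = 11·(1 − 152.7778/374) = 6.50654
Q* = √(2DS / H_eff) = √(2·55,000·30 / 6.50654) ≈ 712.17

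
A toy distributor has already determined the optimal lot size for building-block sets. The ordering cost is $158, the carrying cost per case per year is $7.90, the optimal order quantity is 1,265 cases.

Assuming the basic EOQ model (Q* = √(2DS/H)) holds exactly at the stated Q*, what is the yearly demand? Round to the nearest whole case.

From Q* = √(2DS/H) ⇒ Q*² = 2DS/H.
D = Q²H / (2S) = 1,265² × 7.9 / (2 × 158) = 40,005.62

40,006 cases per year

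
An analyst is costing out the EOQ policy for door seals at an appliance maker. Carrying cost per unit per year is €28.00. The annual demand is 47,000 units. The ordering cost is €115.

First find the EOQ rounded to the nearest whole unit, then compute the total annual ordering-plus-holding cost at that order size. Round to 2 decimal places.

€17,397.70

EOQ = √(2DS/H) = √(2 × 47,000 × 115 / 28)
    = √(386,071.43) ≈ 621.35 → Q = 621 units
Annual ordering cost = (D/Q)·S = (47,000/621) × 115 = €8,703.70
Annual holding cost  = (Q/2)·H = (621/2) × 28 = €8,694.00
Total = €8,703.70 + €8,694.00 = €17,397.70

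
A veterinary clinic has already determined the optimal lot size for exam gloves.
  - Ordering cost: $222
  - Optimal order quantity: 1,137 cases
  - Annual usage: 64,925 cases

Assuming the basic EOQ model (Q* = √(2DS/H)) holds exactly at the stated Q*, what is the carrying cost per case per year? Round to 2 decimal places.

$22.30

From Q* = √(2DS/H) ⇒ Q*² = 2DS/H.
H = 2DS / Q² = 2 × 64,925 × 222 / 1,137² = 22.2984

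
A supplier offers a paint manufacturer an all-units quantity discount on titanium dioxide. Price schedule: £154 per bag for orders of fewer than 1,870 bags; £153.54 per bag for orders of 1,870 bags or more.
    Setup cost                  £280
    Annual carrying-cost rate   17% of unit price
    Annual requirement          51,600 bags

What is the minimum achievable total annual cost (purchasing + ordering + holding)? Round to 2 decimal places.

£7,954,795.39

H₁ = 17%×£154 = £26.1800;  H₂ = 17%×£153.54 = £26.1018
EOQ₁ = √(2×51,600×280/26.1800) = 1,050.59  (< 1,870, feasible at tier 1)
EOQ₂ = √(2×51,600×280/26.1018) = 1,052.16  (< 1,870 → use Q = 1,870 at tier-2 price)
TC(tier 1 (EOQ₁), Q≈1,050.6) = £7,973,904.50
TC(tier 2, Q≈1,870.0) = £7,954,795.39
Minimum at tier 2: £7,954,795.39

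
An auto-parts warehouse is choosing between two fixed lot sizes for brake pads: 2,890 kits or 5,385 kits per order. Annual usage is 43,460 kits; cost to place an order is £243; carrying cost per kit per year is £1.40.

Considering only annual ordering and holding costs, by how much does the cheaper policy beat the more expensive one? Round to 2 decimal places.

£53.40

For each Q, cost = (D/Q)·S + (Q/2)·H.
TC(2,890) = (43,460/2,890)×243 + (2,890/2)×1.4 = £5,677.25
TC(5,385) = (43,460/5,385)×243 + (5,385/2)×1.4 = £5,730.65
Lots of 2,890 are cheaper by £53.40.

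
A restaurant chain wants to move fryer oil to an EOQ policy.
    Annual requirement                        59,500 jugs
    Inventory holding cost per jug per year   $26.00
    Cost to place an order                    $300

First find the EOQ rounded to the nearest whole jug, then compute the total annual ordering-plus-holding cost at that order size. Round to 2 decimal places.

Q* = √(2·D·S / H) = √(2·59,500·300 / 26) = √1,373,076.9 ≈ 1,171.78 → Q = 1,172 jugs
Annual ordering cost = (D/Q)·S = (59,500/1,172) × 300 = $15,230.38
Annual holding cost  = (Q/2)·H = (1,172/2) × 26 = $15,236.00
Total = $15,230.38 + $15,236.00 = $30,466.38

$30,466.38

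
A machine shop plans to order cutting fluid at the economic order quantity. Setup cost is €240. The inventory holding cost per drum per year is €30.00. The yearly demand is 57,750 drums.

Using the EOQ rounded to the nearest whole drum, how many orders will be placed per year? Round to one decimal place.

60.1 orders per year

Q* = √(2·D·S / H) = √(2·57,750·240 / 30) = √924,000.0 ≈ 961.25 → Q = 961
Orders per year = D/Q = 57,750 / 961 = 60.094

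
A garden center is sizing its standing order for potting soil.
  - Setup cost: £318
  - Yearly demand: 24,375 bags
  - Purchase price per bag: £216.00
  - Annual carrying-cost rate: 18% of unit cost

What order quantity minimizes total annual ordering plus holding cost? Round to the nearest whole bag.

631 bags

Carrying cost H = £216 × 18% = £38.8800/bag/yr
Q* = √(2·D·S / H) = √(2·24,375·318 / 38.88) = √398,726.9 ≈ 631.45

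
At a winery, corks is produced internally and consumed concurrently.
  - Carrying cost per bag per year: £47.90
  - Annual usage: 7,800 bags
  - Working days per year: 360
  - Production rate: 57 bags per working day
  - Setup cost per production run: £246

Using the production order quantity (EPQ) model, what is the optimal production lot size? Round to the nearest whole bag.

d = 7,800/360 = 21.6667 bags/day;  effective holding cost H(1 − d/p) = 47.9·(1 − 21.6667/57) = 29.69240
Q* = √(2DS / H_eff) = √(2·7,800·246 / 29.69240) ≈ 359.51

360 bags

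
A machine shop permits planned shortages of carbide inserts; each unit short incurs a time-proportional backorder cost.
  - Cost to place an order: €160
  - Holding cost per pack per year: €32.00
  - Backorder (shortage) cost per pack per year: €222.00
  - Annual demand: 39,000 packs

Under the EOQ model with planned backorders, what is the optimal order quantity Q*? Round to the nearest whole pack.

668 packs

Basic EOQ = √(2·39,000·160/32) = 624.500
Backorder adjustment √((H+b)/b) = √((32+222)/222) = 1.0696
Q* = 624.500 × 1.0696 ≈ 667.99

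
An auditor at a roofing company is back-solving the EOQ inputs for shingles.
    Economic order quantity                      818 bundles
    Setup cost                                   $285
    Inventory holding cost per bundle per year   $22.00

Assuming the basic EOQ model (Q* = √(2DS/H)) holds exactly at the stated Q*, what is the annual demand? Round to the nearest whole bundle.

From Q* = √(2DS/H) ⇒ Q*² = 2DS/H.
D = Q²H / (2S) = 818² × 22 / (2 × 285) = 25,825.84

25,826 bundles per year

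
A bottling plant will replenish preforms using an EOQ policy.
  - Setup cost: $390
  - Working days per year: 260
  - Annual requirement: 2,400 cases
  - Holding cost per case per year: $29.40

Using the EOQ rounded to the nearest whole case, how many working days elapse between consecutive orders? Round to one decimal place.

27.3 days

Q* = √(2·D·S / H) = √(2·2,400·390 / 29.4) = √63,673.5 ≈ 252.34 → Q = 252 cases
Cycle time = (working days × Q)/D = (260 × 252) / 2,400 = 27.300 days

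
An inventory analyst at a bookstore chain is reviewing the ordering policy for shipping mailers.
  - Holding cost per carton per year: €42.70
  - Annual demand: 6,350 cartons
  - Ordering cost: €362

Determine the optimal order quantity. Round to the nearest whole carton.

328 cartons

2DS/H = 2·6,350·362/42.7 = 107,667.45
EOQ = √107,667.45 ≈ 328.13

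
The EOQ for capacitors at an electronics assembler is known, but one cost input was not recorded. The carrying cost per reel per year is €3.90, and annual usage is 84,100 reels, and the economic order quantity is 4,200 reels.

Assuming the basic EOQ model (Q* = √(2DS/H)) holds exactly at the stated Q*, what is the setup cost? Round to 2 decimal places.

€409.01

From Q* = √(2DS/H) ⇒ Q*² = 2DS/H.
S = Q²H / (2D) = 4,200² × 3.9 / (2 × 84,100) = 409.0131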